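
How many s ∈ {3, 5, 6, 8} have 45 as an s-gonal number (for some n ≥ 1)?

s = 3: P(3, 9) = 45. ✓
s = 5: P(5, 5) = 35 and P(5, 6) = 51; 45 is not s-gonal.
s = 6: P(6, 5) = 45. ✓
s = 8: P(8, 4) = 40 and P(8, 5) = 65; 45 is not s-gonal.
Hits: s ∈ {3, 6} → 2.

2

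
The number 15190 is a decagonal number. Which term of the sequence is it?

62

Set n(4n−3) = 15190, giving 4n² − 3n − 15190 = 0.
So n = (3 + 493) / 8 = 496/8 = 62.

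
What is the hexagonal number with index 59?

The 59th hexagonal number is n(2n−1) with n = 59.
59·(2·59 − 1) = 59·117 = 6903.

6903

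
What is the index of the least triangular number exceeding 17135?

185

Solve n(n+1)/2 > 17135 for integer n.
The largest n with value ≤ 17135 is 184 (since 17020 ≤ 17135 < 17205), so the first above is n = 185, value 17205.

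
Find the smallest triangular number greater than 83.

91

Solve n(n+1)/2 > 83 for integer n.
The largest n with value ≤ 83 is 12 (since 78 ≤ 83 < 91), so the first above is n = 13, value 91.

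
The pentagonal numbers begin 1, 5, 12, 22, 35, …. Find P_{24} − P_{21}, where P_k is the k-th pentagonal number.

201

24·(3·24 − 1)/2 = 852 and 21·(3·21 − 1)/2 = 651.
Difference: 852 − 651 = 201.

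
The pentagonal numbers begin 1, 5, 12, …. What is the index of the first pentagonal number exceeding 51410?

186

Solve n(3n−1)/2 > 51410 for integer n.
The largest n with value ≤ 51410 is 185 (since 51245 ≤ 51410 < 51801), so the first above is n = 186, value 51801.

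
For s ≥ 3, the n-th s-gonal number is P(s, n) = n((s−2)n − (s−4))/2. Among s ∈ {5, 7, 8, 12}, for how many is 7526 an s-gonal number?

s = 5: P(5, 71) = 7526. ✓
s = 7: P(7, 55) = 7480 and P(7, 56) = 7756; 7526 is not s-gonal.
s = 8: P(8, 50) = 7400 and P(8, 51) = 7701; 7526 is not s-gonal.
s = 12: P(12, 39) = 7449 and P(12, 40) = 7840; 7526 is not s-gonal.
Hits: s ∈ {5} → 1.

1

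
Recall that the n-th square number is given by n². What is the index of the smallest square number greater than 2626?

Solve n² > 2626 for integer n.
The largest n with value ≤ 2626 is 51 (since 2601 ≤ 2626 < 2704), so the first above is n = 52, value 2704.

52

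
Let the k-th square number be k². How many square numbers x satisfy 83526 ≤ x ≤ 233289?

194

The n-th square number is n².
Smallest index with value ≥ 83526: n = 290 (giving 84100).
Largest index with value ≤ 233289: n = 483 (giving 233289).
Indices 290 through 483: 194 terms.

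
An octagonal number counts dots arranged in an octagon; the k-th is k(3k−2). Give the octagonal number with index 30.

30·(3·30 − 2) = 30·88 = 2640.

2640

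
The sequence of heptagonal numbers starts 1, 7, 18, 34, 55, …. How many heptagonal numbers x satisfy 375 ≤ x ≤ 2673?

The n-th heptagonal number is n(5n−3)/2.
Smallest index with value ≥ 375: n = 13 (giving 403).
Largest index with value ≤ 2673: n = 33 (giving 2673).
Indices 13 through 33: 21 terms.

21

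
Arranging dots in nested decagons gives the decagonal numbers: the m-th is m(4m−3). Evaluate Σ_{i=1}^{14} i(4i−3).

3745

Σ i(4i−3) = 4Σi² − 3Σi over i = 1..14.
Σi = 105 and Σi² = 1015.
4·1015 − 3·105 = 3745.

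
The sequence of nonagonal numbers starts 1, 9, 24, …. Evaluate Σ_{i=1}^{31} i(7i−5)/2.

Σ i(7i−5)/2 = (7Σi² − 5Σi) / 2 over i = 1..31.
Σi = 496 and Σi² = 10416.
(7·10416 − 5·496) / 2 = 70432/2 = 35216.

35216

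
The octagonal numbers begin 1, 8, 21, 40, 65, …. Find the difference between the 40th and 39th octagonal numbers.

235

Consecutive octagonal numbers differ by 6n − 5: here 6·40 − 5 = 235.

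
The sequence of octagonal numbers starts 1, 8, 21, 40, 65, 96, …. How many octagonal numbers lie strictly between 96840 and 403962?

187

The n-th octagonal number is n(3n−2).
Smallest index with value > 96840: n = 181 (giving 97921).
Largest index with value < 403962: n = 367 (giving 403333).
Indices 181 through 367: 187 terms.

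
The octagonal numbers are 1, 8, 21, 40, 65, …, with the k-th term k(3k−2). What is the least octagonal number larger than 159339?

159621

Solve n(3n−2) > 159339 for integer n.
The largest n with value ≤ 159339 is 230 (since 158240 ≤ 159339 < 159621), so the first above is n = 231, value 159621.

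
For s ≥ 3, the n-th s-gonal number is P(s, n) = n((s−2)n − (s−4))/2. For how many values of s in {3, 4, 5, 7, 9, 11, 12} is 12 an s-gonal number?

s = 3: P(3, 4) = 10 and P(3, 5) = 15; 12 is not s-gonal.
s = 4: P(4, 3) = 9 and P(4, 4) = 16; 12 is not s-gonal.
s = 5: P(5, 3) = 12. ✓
s = 7: P(7, 2) = 7 and P(7, 3) = 18; 12 is not s-gonal.
s = 9: P(9, 2) = 9 and P(9, 3) = 24; 12 is not s-gonal.
s = 11: P(11, 2) = 11 and P(11, 3) = 30; 12 is not s-gonal.
s = 12: P(12, 2) = 12. ✓
Hits: s ∈ {5, 12} → 2.

2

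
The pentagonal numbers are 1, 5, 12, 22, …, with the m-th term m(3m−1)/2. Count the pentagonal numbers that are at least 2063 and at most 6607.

29

The n-th pentagonal number is n(3n−1)/2.
Smallest index with value ≥ 2063: n = 38 (giving 2147).
Largest index with value ≤ 6607: n = 66 (giving 6501).
Indices 38 through 66: 29 terms.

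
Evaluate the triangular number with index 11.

The 11th triangular number is n(n+1)/2 with n = 11.
11·12/2 = 132/2 = 66.

66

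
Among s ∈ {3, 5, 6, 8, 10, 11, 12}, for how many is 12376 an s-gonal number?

s = 3: P(3, 156) = 12246 and P(3, 157) = 12403; 12376 is not s-gonal.
s = 5: P(5, 91) = 12376. ✓
s = 6: P(6, 78) = 12090 and P(6, 79) = 12403; 12376 is not s-gonal.
s = 8: P(8, 64) = 12160 and P(8, 65) = 12545; 12376 is not s-gonal.
s = 10: P(10, 56) = 12376. ✓
s = 11: P(11, 52) = 11986 and P(11, 53) = 12455; 12376 is not s-gonal.
s = 12: P(12, 50) = 12300 and P(12, 51) = 12801; 12376 is not s-gonal.
Hits: s ∈ {5, 10} → 2.

2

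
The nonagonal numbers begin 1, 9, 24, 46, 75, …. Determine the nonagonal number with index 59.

The 59th nonagonal number is n(7n−5)/2 with n = 59.
59·(7·59 − 5)/2 = 59·408/2 = 59·204 = 12036.

12036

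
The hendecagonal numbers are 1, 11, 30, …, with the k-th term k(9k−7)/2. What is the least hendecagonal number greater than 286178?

287155

Solve n(9n−7)/2 > 286178 for integer n.
The largest n with value ≤ 286178 is 252 (since 284886 ≤ 286178 < 287155), so the first above is n = 253, value 287155.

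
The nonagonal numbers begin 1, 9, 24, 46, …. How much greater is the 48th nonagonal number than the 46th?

48·(7·48 − 5)/2 = 7944 and 46·(7·46 − 5)/2 = 7291.
Difference: 7944 − 7291 = 653.

653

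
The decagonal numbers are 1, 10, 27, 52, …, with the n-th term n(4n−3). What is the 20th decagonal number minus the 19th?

153

Consecutive decagonal numbers differ by 8n − 7: here 8·20 − 7 = 153.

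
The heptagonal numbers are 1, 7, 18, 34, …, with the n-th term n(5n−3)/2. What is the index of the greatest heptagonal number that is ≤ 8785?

Solve n(5n−3)/2 ≤ 8785 for integer n.
n = 59 gives 8614 ≤ 8785, while n = 60 gives 8910 > 8785; so the answer is index 59.

59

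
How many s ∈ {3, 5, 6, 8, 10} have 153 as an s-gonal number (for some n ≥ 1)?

2

s = 3: P(3, 17) = 153. ✓
s = 5: P(5, 10) = 145 and P(5, 11) = 176; 153 is not s-gonal.
s = 6: P(6, 9) = 153. ✓
s = 8: P(8, 7) = 133 and P(8, 8) = 176; 153 is not s-gonal.
s = 10: P(10, 6) = 126 and P(10, 7) = 175; 153 is not s-gonal.
Hits: s ∈ {3, 6} → 2.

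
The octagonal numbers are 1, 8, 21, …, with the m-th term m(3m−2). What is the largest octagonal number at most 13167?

Solve n(3n−2) ≤ 13167 for integer n.
n = 66 gives 12936 ≤ 13167, while n = 67 gives 13333 > 13167; so the answer is 12936.

12936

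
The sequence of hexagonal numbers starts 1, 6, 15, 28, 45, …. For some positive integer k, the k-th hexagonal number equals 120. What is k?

Set n(2n−1) = 120, giving 2n² − n − 120 = 0.
The discriminant is 1 + 8·120 = 961, and √961 = 31.
So n = (1 + 31) / 4 = 32/4 = 8.

8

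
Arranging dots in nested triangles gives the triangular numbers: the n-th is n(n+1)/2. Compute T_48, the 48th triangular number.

48·49/2 = 2352/2 = 1176.

1176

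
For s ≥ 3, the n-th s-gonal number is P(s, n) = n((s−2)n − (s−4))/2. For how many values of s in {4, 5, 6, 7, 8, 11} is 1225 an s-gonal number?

s = 4: P(4, 35) = 1225. ✓
s = 5: P(5, 28) = 1162 and P(5, 29) = 1247; 1225 is not s-gonal.
s = 6: P(6, 25) = 1225. ✓
s = 7: P(7, 22) = 1177 and P(7, 23) = 1288; 1225 is not s-gonal.
s = 8: P(8, 20) = 1160 and P(8, 21) = 1281; 1225 is not s-gonal.
s = 11: P(11, 16) = 1096 and P(11, 17) = 1241; 1225 is not s-gonal.
Hits: s ∈ {4, 6} → 2.

2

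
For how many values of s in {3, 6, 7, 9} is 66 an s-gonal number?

s = 3: P(3, 11) = 66. ✓
s = 6: P(6, 6) = 66. ✓
s = 7: P(7, 5) = 55 and P(7, 6) = 81; 66 is not s-gonal.
s = 9: P(9, 4) = 46 and P(9, 5) = 75; 66 is not s-gonal.
Hits: s ∈ {3, 6} → 2.

2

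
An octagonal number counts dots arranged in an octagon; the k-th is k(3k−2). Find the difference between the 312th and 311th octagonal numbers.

1867

Consecutive octagonal numbers differ by 6n − 5: here 6·312 − 5 = 1867.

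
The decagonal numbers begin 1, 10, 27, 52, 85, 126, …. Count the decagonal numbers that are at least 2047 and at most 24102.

56

The n-th decagonal number is n(4n−3).
Smallest index with value ≥ 2047: n = 23 (giving 2047).
Largest index with value ≤ 24102: n = 78 (giving 24102).
Indices 23 through 78: 56 terms.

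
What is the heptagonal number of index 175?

The 175th heptagonal number is n(5n−3)/2 with n = 175.
175·(5·175 − 3)/2 = 175·872/2 = 175·436 = 76300.

76300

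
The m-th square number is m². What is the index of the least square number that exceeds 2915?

Solve n² > 2915 for integer n.
The largest n with value ≤ 2915 is 53 (since 2809 ≤ 2915 < 2916), so the first above is n = 54, value 2916.

54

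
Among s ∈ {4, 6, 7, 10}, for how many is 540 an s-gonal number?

2

s = 4: P(4, 23) = 529 and P(4, 24) = 576; 540 is not s-gonal.
s = 6: P(6, 16) = 496 and P(6, 17) = 561; 540 is not s-gonal.
s = 7: P(7, 15) = 540. ✓
s = 10: P(10, 12) = 540. ✓
Hits: s ∈ {7, 10} → 2.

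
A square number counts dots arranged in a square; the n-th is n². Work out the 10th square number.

The 10th square number is n² with n = 10.
10² = 100.

100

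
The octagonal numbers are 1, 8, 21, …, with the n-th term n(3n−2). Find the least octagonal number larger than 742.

833

Solve n(3n−2) > 742 for integer n.
The largest n with value ≤ 742 is 16 (since 736 ≤ 742 < 833), so the first above is n = 17, value 833.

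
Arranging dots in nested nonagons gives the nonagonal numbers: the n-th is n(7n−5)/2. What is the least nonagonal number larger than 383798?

384954

Solve n(7n−5)/2 > 383798 for integer n.
The largest n with value ≤ 383798 is 331 (since 382636 ≤ 383798 < 384954), so the first above is n = 332, value 384954.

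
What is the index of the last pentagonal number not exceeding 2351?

39

Solve n(3n−1)/2 ≤ 2351 for integer n.
n = 39 gives 2262 ≤ 2351, while n = 40 gives 2380 > 2351; so the answer is index 39.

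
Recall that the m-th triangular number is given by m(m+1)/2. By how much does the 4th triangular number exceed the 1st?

9

4·5/2 = 10 and 1·2/2 = 1.
Difference: 10 − 1 = 9.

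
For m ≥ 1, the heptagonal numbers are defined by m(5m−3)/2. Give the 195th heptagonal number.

195·(5·195 − 3)/2 = 195·972/2 = 195·486 = 94770.

94770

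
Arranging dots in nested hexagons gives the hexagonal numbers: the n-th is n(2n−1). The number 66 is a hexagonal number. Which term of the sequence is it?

Set n(2n−1) = 66, giving 2n² − n − 66 = 0.
So n = (1 + 23) / 4 = 24/4 = 6.

6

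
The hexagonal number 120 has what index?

Set n(2n−1) = 120, giving 2n² − n − 120 = 0.
The discriminant is 1 + 8·120 = 961, and √961 = 31.
So n = (1 + 31) / 4 = 32/4 = 8.

8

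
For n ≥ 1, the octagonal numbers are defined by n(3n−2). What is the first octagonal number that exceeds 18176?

18565

Solve n(3n−2) > 18176 for integer n.
The largest n with value ≤ 18176 is 78 (since 18096 ≤ 18176 < 18565), so the first above is n = 79, value 18565.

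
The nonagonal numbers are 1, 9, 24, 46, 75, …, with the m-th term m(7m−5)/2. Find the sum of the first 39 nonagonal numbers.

69940

Σ i(7i−5)/2 = (7Σi² − 5Σi) / 2 over i = 1..39.
Σi = 780 and Σi² = 20540.
(7·20540 − 5·780) / 2 = 139880/2 = 69940.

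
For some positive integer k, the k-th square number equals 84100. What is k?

290

We need n² = 84100, so n = √84100 = 290.
Check: 290² = 84100. ✓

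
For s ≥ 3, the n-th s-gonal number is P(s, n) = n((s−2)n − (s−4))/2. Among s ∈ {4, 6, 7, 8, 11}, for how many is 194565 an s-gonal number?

s = 4: P(4, 441) = 194481 and P(4, 442) = 195364; 194565 is not s-gonal.
s = 6: P(6, 312) = 194376 and P(6, 313) = 195625; 194565 is not s-gonal.
s = 7: P(7, 279) = 194184 and P(7, 280) = 195580; 194565 is not s-gonal.
s = 8: P(8, 255) = 194565. ✓
s = 11: P(11, 208) = 193960 and P(11, 209) = 195833; 194565 is not s-gonal.
Hits: s ∈ {8} → 1.

1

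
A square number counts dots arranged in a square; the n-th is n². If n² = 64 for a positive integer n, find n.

8

We need n² = 64, so n = √64 = 8.
Check: 8² = 64. ✓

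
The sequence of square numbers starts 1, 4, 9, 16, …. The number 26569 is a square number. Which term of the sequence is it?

We need n² = 26569, so n = √26569 = 163.

163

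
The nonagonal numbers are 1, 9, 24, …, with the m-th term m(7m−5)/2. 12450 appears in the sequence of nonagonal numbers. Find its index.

Set n(7n−5)/2 = 12450, giving 7n² − 5n − 24900 = 0.
The discriminant is 25 + 56·12450 = 697225, and √697225 = 835.
So n = (5 + 835) / 14 = 840/14 = 60.

60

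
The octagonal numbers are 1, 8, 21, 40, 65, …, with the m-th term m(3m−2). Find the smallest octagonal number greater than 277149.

Solve n(3n−2) > 277149 for integer n.
The largest n with value ≤ 277149 is 304 (since 276640 ≤ 277149 < 278465), so the first above is n = 305, value 278465.

278465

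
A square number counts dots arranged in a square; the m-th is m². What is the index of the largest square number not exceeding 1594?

39

Solve n² ≤ 1594 for integer n.
n = 39 gives 1521 ≤ 1594, while n = 40 gives 1600 > 1594; so the answer is index 39.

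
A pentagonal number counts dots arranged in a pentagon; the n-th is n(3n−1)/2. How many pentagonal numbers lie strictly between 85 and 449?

The n-th pentagonal number is n(3n−1)/2.
Smallest index with value > 85: n = 8 (giving 92).
Largest index with value < 449: n = 17 (giving 425).
Indices 8 through 17: 10 terms.

10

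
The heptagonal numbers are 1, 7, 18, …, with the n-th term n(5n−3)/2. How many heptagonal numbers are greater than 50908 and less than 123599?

79

The n-th heptagonal number is n(5n−3)/2.
Smallest index with value > 50908: n = 144 (giving 51624).
Largest index with value < 123599: n = 222 (giving 122877).
Indices 144 through 222: 79 terms.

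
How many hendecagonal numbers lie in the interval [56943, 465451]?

210

The n-th hendecagonal number is n(9n−7)/2.
Smallest index with value ≥ 56943: n = 113 (giving 57065).
Largest index with value ≤ 465451: n = 322 (giving 465451).
Indices 113 through 322: 210 terms.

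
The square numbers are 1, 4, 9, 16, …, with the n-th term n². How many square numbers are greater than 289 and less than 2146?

29

The n-th square number is n².
Smallest index with value > 289: n = 18 (giving 324).
Largest index with value < 2146: n = 46 (giving 2116).
Indices 18 through 46: 29 terms.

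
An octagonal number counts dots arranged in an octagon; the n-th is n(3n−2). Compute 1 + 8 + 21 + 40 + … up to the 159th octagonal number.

Σ i(3i−2) = 3Σi² − 2Σi over i = 1..159.
Σi = 12720 and Σi² = 1352560.
3·1352560 − 2·12720 = 4032240.

4032240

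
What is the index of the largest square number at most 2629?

51

Solve n² ≤ 2629 for integer n.
n = 51 gives 2601 ≤ 2629, while n = 52 gives 2704 > 2629; so the answer is index 51.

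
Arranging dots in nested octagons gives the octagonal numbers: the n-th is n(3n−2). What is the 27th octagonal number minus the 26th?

Consecutive octagonal numbers differ by 6n − 5: here 6·27 − 5 = 157.

157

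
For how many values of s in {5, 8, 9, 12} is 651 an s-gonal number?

s = 5: P(5, 21) = 651. ✓
s = 8: P(8, 15) = 645 and P(8, 16) = 736; 651 is not s-gonal.
s = 9: P(9, 14) = 651. ✓
s = 12: P(12, 11) = 561 and P(12, 12) = 672; 651 is not s-gonal.
Hits: s ∈ {5, 9} → 2.

2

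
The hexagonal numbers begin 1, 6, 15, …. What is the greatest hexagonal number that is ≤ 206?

Solve n(2n−1) ≤ 206 for integer n.
n = 10 gives 190 ≤ 206, while n = 11 gives 231 > 206; so the answer is 190.

190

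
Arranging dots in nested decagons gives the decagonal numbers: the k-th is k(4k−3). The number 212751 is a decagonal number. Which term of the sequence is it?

Set n(4n−3) = 212751, giving 4n² − 3n − 212751 = 0.
The discriminant is 9 + 16·212751 = 3404025, and √3404025 = 1845.
So n = (3 + 1845) / 8 = 1848/8 = 231.
Check: 231·(4·231 − 3) = 212751. ✓

231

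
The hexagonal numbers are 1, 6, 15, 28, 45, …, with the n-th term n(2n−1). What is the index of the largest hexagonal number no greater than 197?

Solve n(2n−1) ≤ 197 for integer n.
n = 10 gives 190 ≤ 197, while n = 11 gives 231 > 197; so the answer is index 10.

10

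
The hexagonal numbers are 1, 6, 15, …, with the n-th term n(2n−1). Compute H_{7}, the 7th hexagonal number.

91

7·(2·7 − 1) = 7·13 = 91.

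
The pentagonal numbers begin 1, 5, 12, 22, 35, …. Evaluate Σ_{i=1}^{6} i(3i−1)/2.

Σ i(3i−1)/2 = (3Σi² − Σi) / 2 over i = 1..6.
Σi = 21 and Σi² = 91.
(3·91 − 1·21) / 2 = 252/2 = 126.

126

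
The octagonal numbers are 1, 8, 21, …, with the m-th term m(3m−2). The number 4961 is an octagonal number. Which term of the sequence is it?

Set n(3n−2) = 4961, giving 3n² − 2n − 4961 = 0.
The discriminant is 4 + 12·4961 = 59536, and √59536 = 244.
So n = (2 + 244) / 6 = 246/6 = 41.
Check: 41·(3·41 − 2) = 4961. ✓

41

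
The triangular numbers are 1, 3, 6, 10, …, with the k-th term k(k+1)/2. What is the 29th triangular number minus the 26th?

29·30/2 = 435 and 26·27/2 = 351.
Difference: 435 − 351 = 84.

84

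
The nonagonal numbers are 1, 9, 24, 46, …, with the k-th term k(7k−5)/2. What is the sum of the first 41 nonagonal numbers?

Σ i(7i−5)/2 = (7Σi² − 5Σi) / 2 over i = 1..41.
Σi = 861 and Σi² = 23821.
(7·23821 − 5·861) / 2 = 162442/2 = 81221.

81221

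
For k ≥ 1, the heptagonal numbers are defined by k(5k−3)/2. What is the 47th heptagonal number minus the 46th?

Consecutive heptagonal numbers differ by 5n − 4: here 5·47 − 4 = 231.

231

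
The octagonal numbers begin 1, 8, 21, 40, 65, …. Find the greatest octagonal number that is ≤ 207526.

206981

Solve n(3n−2) ≤ 207526 for integer n.
n = 263 gives 206981 ≤ 207526, while n = 264 gives 208560 > 207526; so the answer is 206981.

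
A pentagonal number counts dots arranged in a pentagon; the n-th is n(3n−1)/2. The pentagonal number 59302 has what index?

Set n(3n−1)/2 = 59302, giving 3n² − n − 118604 = 0.
So n = (1 + 1193) / 6 = 1194/6 = 199.
Check: 199·(3·199 − 1)/2 = 59302. ✓

199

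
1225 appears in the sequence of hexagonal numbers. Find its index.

25

Set n(2n−1) = 1225, giving 2n² − n − 1225 = 0.
The discriminant is 1 + 8·1225 = 9801, and √9801 = 99.
So n = (1 + 99) / 4 = 100/4 = 25.
Check: 25·(2·25 − 1) = 1225. ✓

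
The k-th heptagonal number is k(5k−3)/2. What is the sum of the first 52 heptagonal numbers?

118508

Σ i(5i−3)/2 = (5Σi² − 3Σi) / 2 over i = 1..52.
Σi = 1378 and Σi² = 48230.
(5·48230 − 3·1378) / 2 = 237016/2 = 118508.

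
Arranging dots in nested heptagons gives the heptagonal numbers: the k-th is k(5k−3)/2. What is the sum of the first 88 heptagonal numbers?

Σ i(5i−3)/2 = (5Σi² − 3Σi) / 2 over i = 1..88.
Σi = 3916 and Σi² = 231044.
(5·231044 − 3·3916) / 2 = 1143472/2 = 571736.

571736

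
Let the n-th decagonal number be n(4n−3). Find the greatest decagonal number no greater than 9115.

9072

Solve n(4n−3) ≤ 9115 for integer n.
n = 48 gives 9072 ≤ 9115, while n = 49 gives 9457 > 9115; so the answer is 9072.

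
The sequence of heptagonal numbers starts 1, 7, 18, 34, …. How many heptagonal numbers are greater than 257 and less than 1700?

The n-th heptagonal number is n(5n−3)/2.
Smallest index with value > 257: n = 11 (giving 286).
Largest index with value < 1700: n = 26 (giving 1651).
Indices 11 through 26: 16 terms.

16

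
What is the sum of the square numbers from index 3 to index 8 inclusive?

Σ_{i=3}^{8} i² = 204 − 5 = 199.

199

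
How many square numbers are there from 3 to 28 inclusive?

4

The n-th square number is n².
Smallest index with value ≥ 3: n = 2 (giving 4).
Largest index with value ≤ 28: n = 5 (giving 25).
Indices 2 through 5: 4 terms.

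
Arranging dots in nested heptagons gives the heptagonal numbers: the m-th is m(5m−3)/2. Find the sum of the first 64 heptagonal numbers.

220480

Σ i(5i−3)/2 = (5Σi² − 3Σi) / 2 over i = 1..64.
Σi = 2080 and Σi² = 89440.
(5·89440 − 3·2080) / 2 = 440960/2 = 220480.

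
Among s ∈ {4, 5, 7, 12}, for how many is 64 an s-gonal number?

2

s = 4: P(4, 8) = 64. ✓
s = 5: P(5, 6) = 51 and P(5, 7) = 70; 64 is not s-gonal.
s = 7: P(7, 5) = 55 and P(7, 6) = 81; 64 is not s-gonal.
s = 12: P(12, 4) = 64. ✓
Hits: s ∈ {4, 12} → 2.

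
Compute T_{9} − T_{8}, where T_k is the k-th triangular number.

Consecutive triangular numbers differ by n: T_{9} − T_{8} = 9.

9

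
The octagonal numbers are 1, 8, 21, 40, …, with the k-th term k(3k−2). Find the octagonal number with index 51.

7701

The 51st octagonal number is n(3n−2) with n = 51.
51·(3·51 − 2) = 51·151 = 7701.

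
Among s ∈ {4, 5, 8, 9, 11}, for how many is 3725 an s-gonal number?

1

s = 4: P(4, 61) = 3721 and P(4, 62) = 3844; 3725 is not s-gonal.
s = 5: P(5, 50) = 3725. ✓
s = 8: P(8, 35) = 3605 and P(8, 36) = 3816; 3725 is not s-gonal.
s = 9: P(9, 32) = 3504 and P(9, 33) = 3729; 3725 is not s-gonal.
s = 11: P(11, 29) = 3683 and P(11, 30) = 3945; 3725 is not s-gonal.
Hits: s ∈ {5} → 1.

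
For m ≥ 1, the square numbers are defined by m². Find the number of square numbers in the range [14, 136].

The n-th square number is n².
Smallest index with value ≥ 14: n = 4 (giving 16).
Largest index with value ≤ 136: n = 11 (giving 121).
Indices 4 through 11: 8 terms.

8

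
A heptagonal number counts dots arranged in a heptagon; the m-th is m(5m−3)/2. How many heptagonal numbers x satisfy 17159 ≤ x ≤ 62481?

75

The n-th heptagonal number is n(5n−3)/2.
Smallest index with value ≥ 17159: n = 84 (giving 17514).
Largest index with value ≤ 62481: n = 158 (giving 62173).
Indices 84 through 158: 75 terms.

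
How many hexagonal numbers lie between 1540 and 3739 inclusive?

16

The n-th hexagonal number is n(2n−1).
Smallest index with value ≥ 1540: n = 28 (giving 1540).
Largest index with value ≤ 3739: n = 43 (giving 3655).
Indices 28 through 43: 16 terms.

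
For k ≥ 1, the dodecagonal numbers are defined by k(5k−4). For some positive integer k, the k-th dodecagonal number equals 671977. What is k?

Set n(5n−4) = 671977, giving 5n² − 4n − 671977 = 0.
So n = (4 + 3666) / 10 = 3670/10 = 367.

367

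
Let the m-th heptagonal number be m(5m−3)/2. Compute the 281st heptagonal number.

The 281st heptagonal number is n(5n−3)/2 with n = 281.
281·(5·281 − 3)/2 = 281·1402/2 = 281·701 = 196981.

196981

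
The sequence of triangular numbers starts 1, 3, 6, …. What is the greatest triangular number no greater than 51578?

Solve n(n+1)/2 ≤ 51578 for integer n.
n = 320 gives 51360 ≤ 51578, while n = 321 gives 51681 > 51578; so the answer is 51360.

51360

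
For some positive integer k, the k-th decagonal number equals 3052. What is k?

Set n(4n−3) = 3052, giving 4n² − 3n − 3052 = 0.
The discriminant is 9 + 16·3052 = 48841, and √48841 = 221.
So n = (3 + 221) / 8 = 224/8 = 28.

28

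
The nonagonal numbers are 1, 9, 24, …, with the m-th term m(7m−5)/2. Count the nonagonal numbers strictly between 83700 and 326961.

150

The n-th nonagonal number is n(7n−5)/2.
Smallest index with value > 83700: n = 156 (giving 84786).
Largest index with value < 326961: n = 305 (giving 324825).
Indices 156 through 305: 150 terms.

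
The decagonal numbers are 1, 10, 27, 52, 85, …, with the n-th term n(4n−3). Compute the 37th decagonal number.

The 37th decagonal number is n(4n−3) with n = 37.
37·(4·37 − 3) = 37·145 = 5365.

5365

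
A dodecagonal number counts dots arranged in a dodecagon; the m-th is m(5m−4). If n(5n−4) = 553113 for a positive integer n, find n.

333

Set n(5n−4) = 553113, giving 5n² − 4n − 553113 = 0.
The discriminant is 16 + 20·553113 = 11062276, and √11062276 = 3326.
So n = (4 + 3326) / 10 = 3330/10 = 333.
Check: 333·(5·333 − 4) = 553113. ✓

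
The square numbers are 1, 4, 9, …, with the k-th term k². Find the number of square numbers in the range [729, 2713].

The n-th square number is n².
Smallest index with value ≥ 729: n = 27 (giving 729).
Largest index with value ≤ 2713: n = 52 (giving 2704).
Indices 27 through 52: 26 terms.

26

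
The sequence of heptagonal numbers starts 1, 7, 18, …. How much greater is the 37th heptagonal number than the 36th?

Consecutive heptagonal numbers differ by 5n − 4: here 5·37 − 4 = 181.

181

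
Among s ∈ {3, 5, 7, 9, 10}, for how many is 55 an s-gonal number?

2

s = 3: P(3, 10) = 55. ✓
s = 5: P(5, 6) = 51 and P(5, 7) = 70; 55 is not s-gonal.
s = 7: P(7, 5) = 55. ✓
s = 9: P(9, 4) = 46 and P(9, 5) = 75; 55 is not s-gonal.
s = 10: P(10, 4) = 52 and P(10, 5) = 85; 55 is not s-gonal.
Hits: s ∈ {3, 7} → 2.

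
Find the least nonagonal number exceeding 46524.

Solve n(7n−5)/2 > 46524 for integer n.
The largest n with value ≤ 46524 is 115 (since 46000 ≤ 46524 < 46806), so the first above is n = 116, value 46806.

46806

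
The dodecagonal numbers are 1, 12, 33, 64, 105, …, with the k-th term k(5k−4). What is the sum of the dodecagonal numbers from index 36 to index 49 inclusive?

125195

Σ i(5i−4) = 5Σi² − 4Σi over i = 36..49.
Σi = 1225 − 630 = 595 and Σi² = 40425 − 14910 = 25515.
5·25515 − 4·595 = 125195.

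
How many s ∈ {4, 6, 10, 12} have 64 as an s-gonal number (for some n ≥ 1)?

s = 4: P(4, 8) = 64. ✓
s = 6: P(6, 5) = 45 and P(6, 6) = 66; 64 is not s-gonal.
s = 10: P(10, 4) = 52 and P(10, 5) = 85; 64 is not s-gonal.
s = 12: P(12, 4) = 64. ✓
Hits: s ∈ {4, 12} → 2.

2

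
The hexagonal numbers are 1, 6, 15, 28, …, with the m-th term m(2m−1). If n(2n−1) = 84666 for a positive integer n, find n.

Set n(2n−1) = 84666, giving 2n² − n − 84666 = 0.
The discriminant is 1 + 8·84666 = 677329, and √677329 = 823.
So n = (1 + 823) / 4 = 824/4 = 206.
Check: 206·(2·206 − 1) = 84666. ✓

206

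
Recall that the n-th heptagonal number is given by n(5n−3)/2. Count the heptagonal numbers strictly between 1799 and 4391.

The n-th heptagonal number is n(5n−3)/2.
Smallest index with value > 1799: n = 28 (giving 1918).
Largest index with value < 4391: n = 42 (giving 4347).
Indices 28 through 42: 15 terms.

15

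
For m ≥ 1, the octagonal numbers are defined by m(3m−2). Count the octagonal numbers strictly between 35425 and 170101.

129

The n-th octagonal number is n(3n−2).
Smallest index with value > 35425: n = 110 (giving 36080).
Largest index with value < 170101: n = 238 (giving 169456).
Indices 110 through 238: 129 terms.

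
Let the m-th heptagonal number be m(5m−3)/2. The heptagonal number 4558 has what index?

Set n(5n−3)/2 = 4558, giving 5n² − 3n − 9116 = 0.
So n = (3 + 427) / 10 = 430/10 = 43.

43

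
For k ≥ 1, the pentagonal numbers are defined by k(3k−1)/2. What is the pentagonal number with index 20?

The 20th pentagonal number is n(3n−1)/2 with n = 20.
20·(3·20 − 1)/2 = 20·59/2 = 590.

590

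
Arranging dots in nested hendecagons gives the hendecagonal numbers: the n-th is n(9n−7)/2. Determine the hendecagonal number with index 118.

The 118th hendecagonal number is n(9n−7)/2 with n = 118.
118·(9·118 − 7)/2 = 118·1055/2 = 62245.

62245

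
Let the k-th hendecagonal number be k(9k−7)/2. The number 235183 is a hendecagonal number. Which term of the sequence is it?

229

Set n(9n−7)/2 = 235183, giving 9n² − 7n − 470366 = 0.
The discriminant is 49 + 72·235183 = 16933225, and √16933225 = 4115.
So n = (7 + 4115) / 18 = 4122/18 = 229.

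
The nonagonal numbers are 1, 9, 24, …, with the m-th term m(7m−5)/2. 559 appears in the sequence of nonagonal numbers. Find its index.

Set n(7n−5)/2 = 559, giving 7n² − 5n − 1118 = 0.
The discriminant is 25 + 56·559 = 31329, and √31329 = 177.
So n = (5 + 177) / 14 = 182/14 = 13.
Check: 13·(7·13 − 5)/2 = 559. ✓

13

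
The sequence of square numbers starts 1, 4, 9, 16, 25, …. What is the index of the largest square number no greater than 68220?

Solve n² ≤ 68220 for integer n.
n = 261 gives 68121 ≤ 68220, while n = 262 gives 68644 > 68220; so the answer is index 261.

261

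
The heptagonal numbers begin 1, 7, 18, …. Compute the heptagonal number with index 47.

5452

The 47th heptagonal number is n(5n−3)/2 with n = 47.
47·(5·47 − 3)/2 = 47·232/2 = 47·116 = 5452.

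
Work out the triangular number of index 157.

157·158/2 = 24806/2 = 12403.

12403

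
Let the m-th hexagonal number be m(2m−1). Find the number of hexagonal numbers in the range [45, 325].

The n-th hexagonal number is n(2n−1).
Smallest index with value ≥ 45: n = 5 (giving 45).
Largest index with value ≤ 325: n = 13 (giving 325).
Indices 5 through 13: 9 terms.

9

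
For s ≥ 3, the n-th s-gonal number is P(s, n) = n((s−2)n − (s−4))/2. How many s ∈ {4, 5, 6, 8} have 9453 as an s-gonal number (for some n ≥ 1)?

s = 4: P(4, 97) = 9409 and P(4, 98) = 9604; 9453 is not s-gonal.
s = 5: P(5, 79) = 9322 and P(5, 80) = 9560; 9453 is not s-gonal.
s = 6: P(6, 69) = 9453. ✓
s = 8: P(8, 56) = 9296 and P(8, 57) = 9633; 9453 is not s-gonal.
Hits: s ∈ {6} → 1.

1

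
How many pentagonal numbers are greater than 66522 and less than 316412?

249

The n-th pentagonal number is n(3n−1)/2.
Smallest index with value > 66522: n = 211 (giving 66676).
Largest index with value < 316412: n = 459 (giving 315792).
Indices 211 through 459: 249 terms.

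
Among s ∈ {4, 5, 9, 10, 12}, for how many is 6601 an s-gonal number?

s = 4: P(4, 81) = 6561 and P(4, 82) = 6724; 6601 is not s-gonal.
s = 5: P(5, 66) = 6501 and P(5, 67) = 6700; 6601 is not s-gonal.
s = 9: P(9, 43) = 6364 and P(9, 44) = 6666; 6601 is not s-gonal.
s = 10: P(10, 41) = 6601. ✓
s = 12: P(12, 36) = 6336 and P(12, 37) = 6697; 6601 is not s-gonal.
Hits: s ∈ {10} → 1.

1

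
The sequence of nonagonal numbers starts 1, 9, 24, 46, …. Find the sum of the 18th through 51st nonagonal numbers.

Σ i(7i−5)/2 = (7Σi² − 5Σi) / 2 over i = 18..51.
Σi = 1326 − 153 = 1173 and Σi² = 45526 − 1785 = 43741.
(7·43741 − 5·1173) / 2 = 300322/2 = 150161.

150161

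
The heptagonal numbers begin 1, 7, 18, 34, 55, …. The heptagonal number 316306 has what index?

Set n(5n−3)/2 = 316306, giving 5n² − 3n − 632612 = 0.
The discriminant is 9 + 40·316306 = 12652249, and √12652249 = 3557.
So n = (3 + 3557) / 10 = 3560/10 = 356.

356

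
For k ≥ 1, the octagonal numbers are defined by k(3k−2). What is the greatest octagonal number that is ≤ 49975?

49665

Solve n(3n−2) ≤ 49975 for integer n.
n = 129 gives 49665 ≤ 49975, while n = 130 gives 50440 > 49975; so the answer is 49665.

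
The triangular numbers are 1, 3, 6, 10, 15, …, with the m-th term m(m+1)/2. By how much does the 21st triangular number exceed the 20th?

Consecutive triangular numbers differ by n: T_{21} − T_{20} = 21.

21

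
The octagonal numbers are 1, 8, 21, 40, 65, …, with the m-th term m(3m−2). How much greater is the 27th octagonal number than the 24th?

453

27·(3·27 − 2) = 2133 and 24·(3·24 − 2) = 1680.
Difference: 2133 − 1680 = 453.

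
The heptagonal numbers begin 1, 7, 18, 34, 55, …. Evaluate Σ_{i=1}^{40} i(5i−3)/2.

Σ i(5i−3)/2 = (5Σi² − 3Σi) / 2 over i = 1..40.
Σi = 820 and Σi² = 22140.
(5·22140 − 3·820) / 2 = 108240/2 = 54120.

54120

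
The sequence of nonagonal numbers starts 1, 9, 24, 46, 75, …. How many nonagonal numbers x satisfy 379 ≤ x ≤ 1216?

The n-th nonagonal number is n(7n−5)/2.
Smallest index with value ≥ 379: n = 11 (giving 396).
Largest index with value ≤ 1216: n = 19 (giving 1216).
Indices 11 through 19: 9 terms.

9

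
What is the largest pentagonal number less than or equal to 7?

5

Solve n(3n−1)/2 ≤ 7 for integer n.
n = 2 gives 5 ≤ 7, while n = 3 gives 12 > 7; so the answer is 5.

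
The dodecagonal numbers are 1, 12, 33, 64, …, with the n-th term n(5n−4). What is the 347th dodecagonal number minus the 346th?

Consecutive dodecagonal numbers differ by 10n − 9: here 10·347 − 9 = 3461.

3461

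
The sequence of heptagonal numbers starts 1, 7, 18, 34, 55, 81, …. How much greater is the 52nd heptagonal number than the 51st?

Consecutive heptagonal numbers differ by 5n − 4: here 5·52 − 4 = 256.

256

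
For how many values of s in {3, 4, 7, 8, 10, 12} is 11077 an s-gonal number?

1

s = 3: P(3, 148) = 11026 and P(3, 149) = 11175; 11077 is not s-gonal.
s = 4: P(4, 105) = 11025 and P(4, 106) = 11236; 11077 is not s-gonal.
s = 7: P(7, 66) = 10791 and P(7, 67) = 11122; 11077 is not s-gonal.
s = 8: P(8, 61) = 11041 and P(8, 62) = 11408; 11077 is not s-gonal.
s = 10: P(10, 53) = 11077. ✓
s = 12: P(12, 47) = 10857 and P(12, 48) = 11328; 11077 is not s-gonal.
Hits: s ∈ {10} → 1.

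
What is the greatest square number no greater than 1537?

Solve n² ≤ 1537 for integer n.
n = 39 gives 1521 ≤ 1537, while n = 40 gives 1600 > 1537; so the answer is 1521.

1521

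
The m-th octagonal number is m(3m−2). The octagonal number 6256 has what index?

46

Set n(3n−2) = 6256, giving 3n² − 2n − 6256 = 0.
The discriminant is 4 + 12·6256 = 75076, and √75076 = 274.
So n = (2 + 274) / 6 = 276/6 = 46.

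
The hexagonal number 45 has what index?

Set n(2n−1) = 45, giving 2n² − n − 45 = 0.
The discriminant is 1 + 8·45 = 361, and √361 = 19.
So n = (1 + 19) / 4 = 20/4 = 5.
Check: 5·(2·5 − 1) = 45. ✓

5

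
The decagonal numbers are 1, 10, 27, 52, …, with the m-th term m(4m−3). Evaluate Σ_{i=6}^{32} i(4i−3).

Σ i(4i−3) = 4Σi² − 3Σi over i = 6..32.
Σi = 528 − 15 = 513 and Σi² = 11440 − 55 = 11385.
4·11385 − 3·513 = 44001.

44001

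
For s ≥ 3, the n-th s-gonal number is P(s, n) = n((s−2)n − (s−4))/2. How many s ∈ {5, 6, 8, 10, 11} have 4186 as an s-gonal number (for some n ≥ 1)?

s = 5: P(5, 52) = 4030 and P(5, 53) = 4187; 4186 is not s-gonal.
s = 6: P(6, 46) = 4186. ✓
s = 8: P(8, 37) = 4033 and P(8, 38) = 4256; 4186 is not s-gonal.
s = 10: P(10, 32) = 4000 and P(10, 33) = 4257; 4186 is not s-gonal.
s = 11: P(11, 30) = 3945 and P(11, 31) = 4216; 4186 is not s-gonal.
Hits: s ∈ {6} → 1.

1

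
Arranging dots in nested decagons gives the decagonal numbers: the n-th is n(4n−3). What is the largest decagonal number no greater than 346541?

344862

Solve n(4n−3) ≤ 346541 for integer n.
n = 294 gives 344862 ≤ 346541, while n = 295 gives 347215 > 346541; so the answer is 344862.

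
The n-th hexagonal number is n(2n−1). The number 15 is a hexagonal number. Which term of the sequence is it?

3

Set n(2n−1) = 15, giving 2n² − n − 15 = 0.
The discriminant is 1 + 8·15 = 121, and √121 = 11.
So n = (1 + 11) / 4 = 12/4 = 3.
Check: 3·(2·3 − 1) = 15. ✓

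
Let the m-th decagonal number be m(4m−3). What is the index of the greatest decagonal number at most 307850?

Solve n(4n−3) ≤ 307850 for integer n.
n = 277 gives 306085 ≤ 307850, while n = 278 gives 308302 > 307850; so the answer is index 277.

277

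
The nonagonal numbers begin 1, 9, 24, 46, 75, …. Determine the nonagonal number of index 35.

The 35th nonagonal number is n(7n−5)/2 with n = 35.
35·(7·35 − 5)/2 = 35·240/2 = 35·120 = 4200.

4200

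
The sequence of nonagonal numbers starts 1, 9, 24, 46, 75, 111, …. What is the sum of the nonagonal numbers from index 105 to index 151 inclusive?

Σ i(7i−5)/2 = (7Σi² − 5Σi) / 2 over i = 105..151.
Σi = 11476 − 5460 = 6016 and Σi² = 1159076 − 380380 = 778696.
(7·778696 − 5·6016) / 2 = 5420792/2 = 2710396.

2710396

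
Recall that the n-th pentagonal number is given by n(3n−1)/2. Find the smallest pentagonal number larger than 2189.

Solve n(3n−1)/2 > 2189 for integer n.
The largest n with value ≤ 2189 is 38 (since 2147 ≤ 2189 < 2262), so the first above is n = 39, value 2262.

2262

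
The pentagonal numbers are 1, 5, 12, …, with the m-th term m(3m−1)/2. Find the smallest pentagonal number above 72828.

Solve n(3n−1)/2 > 72828 for integer n.
The largest n with value ≤ 72828 is 220 (since 72490 ≤ 72828 < 73151), so the first above is n = 221, value 73151.

73151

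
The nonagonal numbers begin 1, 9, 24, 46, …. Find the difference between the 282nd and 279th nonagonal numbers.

282·(7·282 − 5)/2 = 277629 and 279·(7·279 − 5)/2 = 271746.
Difference: 277629 − 271746 = 5883.

5883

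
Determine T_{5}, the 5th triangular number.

15

The 5th triangular number is n(n+1)/2 with n = 5.
5·6/2 = 30/2 = 15.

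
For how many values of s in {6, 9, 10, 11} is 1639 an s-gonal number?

1

s = 6: P(6, 28) = 1540 and P(6, 29) = 1653; 1639 is not s-gonal.
s = 9: P(9, 22) = 1639. ✓
s = 10: P(10, 20) = 1540 and P(10, 21) = 1701; 1639 is not s-gonal.
s = 11: P(11, 19) = 1558 and P(11, 20) = 1730; 1639 is not s-gonal.
Hits: s ∈ {9} → 1.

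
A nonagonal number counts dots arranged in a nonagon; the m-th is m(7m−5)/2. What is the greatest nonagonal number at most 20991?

Solve n(7n−5)/2 ≤ 20991 for integer n.
n = 77 gives 20559 ≤ 20991, while n = 78 gives 21099 > 20991; so the answer is 20559.

20559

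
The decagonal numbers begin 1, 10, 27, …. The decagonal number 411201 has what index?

Set n(4n−3) = 411201, giving 4n² − 3n − 411201 = 0.
The discriminant is 9 + 16·411201 = 6579225, and √6579225 = 2565.
So n = (3 + 2565) / 8 = 2568/8 = 321.
Check: 321·(4·321 − 3) = 411201. ✓

321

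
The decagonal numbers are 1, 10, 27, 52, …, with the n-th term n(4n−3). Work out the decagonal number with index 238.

The 238th decagonal number is n(4n−3) with n = 238.
238·(4·238 − 3) = 238·949 = 225862.

225862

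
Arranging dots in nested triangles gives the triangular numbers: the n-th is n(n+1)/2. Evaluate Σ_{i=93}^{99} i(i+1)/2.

Σ i(i+1)/2 = (Σi² + Σi) / 2 over i = 93..99.
Σi = 4950 − 4278 = 672 and Σi² = 328350 − 263810 = 64540.
(1·64540 + 1·672) / 2 = 65212/2 = 32606.

32606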